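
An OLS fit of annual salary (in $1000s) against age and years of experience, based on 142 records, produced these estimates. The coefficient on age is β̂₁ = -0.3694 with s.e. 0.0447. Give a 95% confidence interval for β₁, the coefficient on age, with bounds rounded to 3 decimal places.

df = n − k − 1 = 142 − 2 − 1 = 139.
t* = t_{0.025, 139} = 1.977178.
Margin = t* × SE = 1.977178 × 0.0447 = 0.08838.
CI: -0.3694 ± 0.08838 → (-0.458, -0.281).
With 95% confidence, each one-unit increase in age is associated with a change of between -0.458 and -0.281 $1000s in annual salary, holding the other predictors fixed.

(-0.458, -0.281)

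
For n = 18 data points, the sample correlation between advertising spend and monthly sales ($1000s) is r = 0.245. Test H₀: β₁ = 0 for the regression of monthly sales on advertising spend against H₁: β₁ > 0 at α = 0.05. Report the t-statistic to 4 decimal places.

t = 1.0108

t = r·√(n − 2)/√(1 − r²) = 0.245·√16/√0.939975 = 1.0108.
df = n − 2 = 16.
One-sided p ≈ 0.1636, which is ≥ 0.05, so fail to reject H₀.
The data do not give significant evidence of a linear association between advertising spend and monthly sales.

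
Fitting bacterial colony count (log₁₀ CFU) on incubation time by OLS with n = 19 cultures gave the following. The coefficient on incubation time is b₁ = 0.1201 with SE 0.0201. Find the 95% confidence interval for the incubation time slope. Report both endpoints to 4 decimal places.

df = n − 2 = 19 − 2 = 17.
t* = t_{0.025, 17} = 2.109816.
Margin = t* × SE = 2.109816 × 0.0201 = 0.042407.
CI: 0.1201 ± 0.042407 → (0.0777, 0.1625).
With 95% confidence, each one-unit increase in incubation time is associated with a change of between 0.0777 and 0.1625 log₁₀ CFU in bacterial colony count.

(0.0777, 0.1625)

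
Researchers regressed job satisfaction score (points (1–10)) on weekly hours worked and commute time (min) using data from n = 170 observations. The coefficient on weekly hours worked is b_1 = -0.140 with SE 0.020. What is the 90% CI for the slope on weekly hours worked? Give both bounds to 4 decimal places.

(-0.1731, -0.1069)

df = n − k − 1 = 170 − 2 − 1 = 167.
t* = t_{0.05, 167} = 1.654029.
Margin = t* × SE = 1.654029 × 0.020 = 0.033081.
CI: -0.140 ± 0.033081 → (-0.1731, -0.1069).
With 90% confidence, each one-unit increase in weekly hours worked is associated with a change of between -0.1731 and -0.1069 points (1–10) in job satisfaction score, holding the other predictors fixed.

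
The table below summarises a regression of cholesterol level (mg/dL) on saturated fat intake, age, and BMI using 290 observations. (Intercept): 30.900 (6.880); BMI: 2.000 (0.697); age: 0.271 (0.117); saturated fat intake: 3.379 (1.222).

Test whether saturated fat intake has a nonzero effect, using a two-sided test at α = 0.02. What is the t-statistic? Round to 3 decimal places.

Read off: b = 3.379, SE = 1.222 for saturated fat intake.
H₀: β₁ = 0 vs H₁: β₁ ≠ 0.
t = 3.379 / 1.222 = 2.765.
df = n − k − 1 = 290 − 3 − 1 = 286.
Two-sided p ≈ 0.0061, which is < 0.02, so reject H₀.
There is evidence that saturated fat intake is associated with cholesterol level, holding the other predictors fixed.

t = 2.765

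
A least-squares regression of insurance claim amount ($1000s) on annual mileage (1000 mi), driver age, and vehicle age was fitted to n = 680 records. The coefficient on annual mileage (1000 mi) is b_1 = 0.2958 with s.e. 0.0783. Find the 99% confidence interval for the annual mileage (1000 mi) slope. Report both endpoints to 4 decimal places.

(0.0935, 0.4981)

df = n − k − 1 = 680 − 3 − 1 = 676.
t* = t_{0.005, 676} = 2.583122.
Margin = t* × SE = 2.583122 × 0.0783 = 0.202258.
CI: 0.2958 ± 0.202258 → (0.0935, 0.4981).
With 99% confidence, each one-unit increase in annual mileage (1000 mi) is associated with a change of between 0.0935 and 0.4981 $1000s in insurance claim amount, holding the other predictors fixed.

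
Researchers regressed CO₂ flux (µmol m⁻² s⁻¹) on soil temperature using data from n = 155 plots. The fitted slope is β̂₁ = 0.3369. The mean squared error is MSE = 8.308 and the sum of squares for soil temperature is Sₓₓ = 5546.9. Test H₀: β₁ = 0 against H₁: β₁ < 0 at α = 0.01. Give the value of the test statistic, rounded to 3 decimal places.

SE(β̂₁) = √(MSE/Sₓₓ) = √(8.308/5546.9) = 0.0387011.
t = 0.3369 / 0.0387011 = 8.705.
df = n − 2 = 153.
One-sided p ≈ 1.0000, which is ≥ 0.01, so fail to reject H₀.
The data do not give significant evidence that the true slope on soil temperature is negative.

t = 8.705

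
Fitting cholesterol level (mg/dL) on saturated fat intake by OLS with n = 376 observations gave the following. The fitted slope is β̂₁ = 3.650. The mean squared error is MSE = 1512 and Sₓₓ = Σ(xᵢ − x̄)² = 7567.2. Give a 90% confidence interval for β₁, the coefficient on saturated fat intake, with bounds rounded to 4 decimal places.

SE(β̂₁) = √(MSE/Sₓₓ) = √(1512/7567.2) = 0.447001.
df = n − 2 = 374.
t* = t_{0.05, 374} = 1.648938.
Margin = t* × SE = 1.648938 × 0.447001 = 0.737077.
CI: 3.650 ± 0.737077 → (2.9129, 4.3871).
With 90% confidence, each one-unit increase in saturated fat intake is associated with a change of between 2.9129 and 4.3871 mg/dL in cholesterol level.

(2.9129, 4.3871)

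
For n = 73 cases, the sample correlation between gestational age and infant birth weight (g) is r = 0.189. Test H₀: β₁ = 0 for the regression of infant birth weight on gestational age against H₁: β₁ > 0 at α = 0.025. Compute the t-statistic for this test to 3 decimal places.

t = 1.622

t = r·√(n − 2)/√(1 − r²) = 0.189·√71/√0.964279 = 1.622.
df = n − 2 = 71.
One-sided p ≈ 0.0546, which is ≥ 0.025, so fail to reject H₀.
The data do not give significant evidence of a linear association between gestational age and infant birth weight.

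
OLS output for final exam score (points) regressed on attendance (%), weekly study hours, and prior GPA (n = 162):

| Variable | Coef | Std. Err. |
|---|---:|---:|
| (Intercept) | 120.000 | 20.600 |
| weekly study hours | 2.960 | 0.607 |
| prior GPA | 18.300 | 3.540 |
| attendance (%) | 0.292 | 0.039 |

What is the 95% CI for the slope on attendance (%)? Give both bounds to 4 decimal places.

(0.2150, 0.3690)

Read off: b = 0.292, SE = 0.039 for attendance (%).
df = n − k − 1 = 162 − 3 − 1 = 158.
t* = t_{0.025, 158} = 1.975092.
Margin = t* × SE = 1.975092 × 0.039 = 0.077029.
CI: 0.292 ± 0.077029 → (0.2150, 0.3690).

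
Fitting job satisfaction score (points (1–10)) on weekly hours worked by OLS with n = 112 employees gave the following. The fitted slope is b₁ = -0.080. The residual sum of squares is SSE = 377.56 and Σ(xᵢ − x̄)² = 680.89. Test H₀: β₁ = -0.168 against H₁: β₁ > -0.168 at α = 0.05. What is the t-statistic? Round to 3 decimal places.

t = 1.239

MSE = SSE/(n − 2) = 377.56/110 = 3.43236.
SE(b₁) = √(MSE/Sₓₓ) = √(3.43236/680.89) = 0.071.
t = (-0.080 − (-0.168)) / 0.071 = 1.239.
df = n − 2 = 110.
One-sided p ≈ 0.1089, which is ≥ 0.05, so fail to reject H₀.
The data do not give significant evidence that the true slope on weekly hours worked exceeds -0.168 points (1–10) per unit.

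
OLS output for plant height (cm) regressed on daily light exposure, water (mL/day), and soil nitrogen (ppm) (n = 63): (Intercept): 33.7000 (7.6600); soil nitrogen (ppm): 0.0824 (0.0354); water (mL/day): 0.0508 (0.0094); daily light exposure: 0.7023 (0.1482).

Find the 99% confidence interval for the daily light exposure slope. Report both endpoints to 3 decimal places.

(0.308, 1.097)

Read off: b = 0.7023, SE = 0.1482 for daily light exposure.
df = n − k − 1 = 63 − 3 − 1 = 59.
t* = t_{0.005, 59} = 2.661759.
Margin = t* × SE = 2.661759 × 0.1482 = 0.39447.
CI: 0.7023 ± 0.39447 → (0.308, 1.097).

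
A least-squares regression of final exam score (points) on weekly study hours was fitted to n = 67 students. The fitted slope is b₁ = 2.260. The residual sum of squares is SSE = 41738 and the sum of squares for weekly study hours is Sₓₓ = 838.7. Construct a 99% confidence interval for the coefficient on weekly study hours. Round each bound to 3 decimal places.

MSE = SSE/(n − 2) = 41738/65 = 642.123.
SE(b₁) = √(MSE/Sₓₓ) = √(642.123/838.7) = 0.874995.
df = n − 2 = 65.
t* = t_{0.005, 65} = 2.653604.
Margin = t* × SE = 2.653604 × 0.874995 = 2.32189.
CI: 2.260 ± 2.32189 → (-0.062, 4.582).
With 99% confidence, each one-unit increase in weekly study hours is associated with a change of between -0.062 and 4.582 points in final exam score.

(-0.062, 4.582)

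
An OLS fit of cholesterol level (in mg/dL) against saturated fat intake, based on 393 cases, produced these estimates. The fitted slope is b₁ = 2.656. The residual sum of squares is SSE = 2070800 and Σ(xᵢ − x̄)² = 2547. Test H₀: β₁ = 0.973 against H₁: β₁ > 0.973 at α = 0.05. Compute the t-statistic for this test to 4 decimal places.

t = 1.1671

MSE = SSE/(n − 2) = 2070800/391 = 5296.16.
SE(b₁) = √(MSE/Sₓₓ) = √(5296.16/2547) = 1.442.
t = (2.656 − 0.973) / 1.442 = 1.1671.
df = n − 2 = 391.
One-sided p ≈ 0.1219, which is ≥ 0.05, so fail to reject H₀.
The data do not give significant evidence that the true slope on saturated fat intake exceeds 0.973 mg/dL per unit.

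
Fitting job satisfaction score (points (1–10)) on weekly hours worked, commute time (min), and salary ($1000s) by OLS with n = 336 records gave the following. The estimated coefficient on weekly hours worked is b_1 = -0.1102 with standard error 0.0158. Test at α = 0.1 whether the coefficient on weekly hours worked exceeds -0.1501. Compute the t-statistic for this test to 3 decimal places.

t = 2.525

H₀: β₁ = -0.1501 vs H₁: β₁ > -0.1501.
t = (b_1 − β₁⁰)/SE = (-0.1102 − (-0.1501)) / 0.0158 = 2.525.
df = n − k − 1 = 336 − 3 − 1 = 332.
One-sided p ≈ 0.0060, which is < 0.1, so reject H₀.
There is evidence that the true slope on weekly hours worked exceeds -0.1501 points (1–10) per unit, holding the other predictors fixed.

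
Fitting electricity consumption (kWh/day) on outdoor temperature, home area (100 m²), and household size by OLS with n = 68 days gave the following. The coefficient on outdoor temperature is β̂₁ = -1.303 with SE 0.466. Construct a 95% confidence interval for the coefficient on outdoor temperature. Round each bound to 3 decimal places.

df = n − k − 1 = 68 − 3 − 1 = 64.
t* = t_{0.025, 64} = 1.99773.
Margin = t* × SE = 1.99773 × 0.466 = 0.93094.
CI: -1.303 ± 0.93094 → (-2.234, -0.372).
With 95% confidence, each one-unit increase in outdoor temperature is associated with a change of between -2.234 and -0.372 kWh/day in electricity consumption, holding the other predictors fixed.

(-2.234, -0.372)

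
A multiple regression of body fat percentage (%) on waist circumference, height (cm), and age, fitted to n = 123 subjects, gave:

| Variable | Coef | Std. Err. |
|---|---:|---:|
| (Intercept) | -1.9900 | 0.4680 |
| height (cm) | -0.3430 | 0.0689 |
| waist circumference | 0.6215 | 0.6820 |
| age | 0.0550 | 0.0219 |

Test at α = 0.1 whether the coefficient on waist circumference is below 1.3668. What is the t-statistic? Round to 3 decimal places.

Read off: b = 0.6215, SE = 0.6820 for waist circumference.
H₀: β₁ = 1.3668 vs H₁: β₁ < 1.3668.
t = (0.6215 − 1.3668) / 0.6820 = -1.093.
df = n − k − 1 = 123 − 3 − 1 = 119.
One-sided p ≈ 0.1383, which is ≥ 0.1, so fail to reject H₀.
The data do not give significant evidence that the true slope on waist circumference is below 1.3668 % per unit, holding the other predictors fixed.

t = -1.093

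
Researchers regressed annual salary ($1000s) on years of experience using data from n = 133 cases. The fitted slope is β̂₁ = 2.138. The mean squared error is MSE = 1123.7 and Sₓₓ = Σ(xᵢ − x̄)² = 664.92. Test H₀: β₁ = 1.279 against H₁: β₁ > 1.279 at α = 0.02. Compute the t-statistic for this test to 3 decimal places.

SE(β̂₁) = √(MSE/Sₓₓ) = √(1123.7/664.92) = 1.29999.
t = (2.138 − 1.279) / 1.29999 = 0.661.
df = n − 2 = 131.
One-sided p ≈ 0.2550, which is ≥ 0.02, so fail to reject H₀.
The data do not give significant evidence that the true slope on years of experience exceeds 1.279 $1000s per unit.

t = 0.661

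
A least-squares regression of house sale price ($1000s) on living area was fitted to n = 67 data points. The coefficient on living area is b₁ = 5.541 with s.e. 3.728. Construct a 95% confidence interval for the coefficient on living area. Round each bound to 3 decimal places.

df = n − 2 = 67 − 2 = 65.
t* = t_{0.025, 65} = 1.997138.
Margin = t* × SE = 1.997138 × 3.728 = 7.44533.
CI: 5.541 ± 7.44533 → (-1.904, 12.986).
With 95% confidence, each one-unit increase in living area is associated with a change of between -1.904 and 12.986 $1000s in house sale price.

(-1.904, 12.986)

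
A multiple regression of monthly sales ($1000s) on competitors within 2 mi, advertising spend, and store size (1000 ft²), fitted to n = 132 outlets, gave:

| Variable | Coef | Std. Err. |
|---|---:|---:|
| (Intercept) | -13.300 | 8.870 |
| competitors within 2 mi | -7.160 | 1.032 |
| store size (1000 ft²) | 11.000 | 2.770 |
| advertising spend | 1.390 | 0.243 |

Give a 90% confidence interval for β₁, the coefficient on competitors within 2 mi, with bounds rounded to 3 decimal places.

(-8.870, -5.450)

Read off: b = -7.160, SE = 1.032 for competitors within 2 mi.
df = n − k − 1 = 132 − 3 − 1 = 128.
t* = t_{0.05, 128} = 1.656845.
Margin = t* × SE = 1.656845 × 1.032 = 1.70986.
CI: -7.160 ± 1.70986 → (-8.870, -5.450).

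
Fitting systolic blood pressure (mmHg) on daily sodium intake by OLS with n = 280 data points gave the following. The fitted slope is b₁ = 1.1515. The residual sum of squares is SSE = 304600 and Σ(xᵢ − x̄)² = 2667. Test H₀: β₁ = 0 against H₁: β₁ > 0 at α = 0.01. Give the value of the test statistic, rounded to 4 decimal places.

MSE = SSE/(n − 2) = 304600/278 = 1095.68.
SE(b₁) = √(MSE/Sₓₓ) = √(1095.68/2667) = 0.64096.
t = 1.1515 / 0.64096 = 1.7965.
df = n − 2 = 278.
One-sided p ≈ 0.0367, which is ≥ 0.01, so fail to reject H₀.
The data do not give significant evidence that the true slope on daily sodium intake is positive.

t = 1.7965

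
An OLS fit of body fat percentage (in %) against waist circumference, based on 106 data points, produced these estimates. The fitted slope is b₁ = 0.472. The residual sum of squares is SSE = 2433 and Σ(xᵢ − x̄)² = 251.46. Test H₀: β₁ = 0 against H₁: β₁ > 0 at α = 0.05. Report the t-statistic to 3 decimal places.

t = 1.547

MSE = SSE/(n − 2) = 2433/104 = 23.3942.
SE(b₁) = √(MSE/Sₓₓ) = √(23.3942/251.46) = 0.305014.
t = 0.472 / 0.305014 = 1.547.
df = n − 2 = 104.
One-sided p ≈ 0.0624, which is ≥ 0.05, so fail to reject H₀.
The data do not give significant evidence that the true slope on waist circumference is positive.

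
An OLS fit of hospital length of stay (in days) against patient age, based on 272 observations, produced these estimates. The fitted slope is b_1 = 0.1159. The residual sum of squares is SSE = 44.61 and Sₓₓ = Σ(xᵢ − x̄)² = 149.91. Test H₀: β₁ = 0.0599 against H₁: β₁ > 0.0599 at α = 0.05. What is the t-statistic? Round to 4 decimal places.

t = 1.6868

MSE = SSE/(n − 2) = 44.61/270 = 0.165222.
SE(b_1) = √(MSE/Sₓₓ) = √(0.165222/149.91) = 0.0331985.
t = (0.1159 − 0.0599) / 0.0331985 = 1.6868.
df = n − 2 = 270.
One-sided p ≈ 0.0464, which is < 0.05, so reject H₀.
There is evidence that the true slope on patient age exceeds 0.0599 days per unit.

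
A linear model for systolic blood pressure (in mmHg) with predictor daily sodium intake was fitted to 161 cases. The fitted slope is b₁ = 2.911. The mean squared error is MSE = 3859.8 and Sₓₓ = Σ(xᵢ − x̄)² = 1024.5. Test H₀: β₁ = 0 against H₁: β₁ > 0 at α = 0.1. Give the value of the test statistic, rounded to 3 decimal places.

t = 1.500

SE(b₁) = √(MSE/Sₓₓ) = √(3859.8/1024.5) = 1.941.
t = 2.911 / 1.941 = 1.500.
df = n − 2 = 159.
One-sided p ≈ 0.0678, which is < 0.1, so reject H₀.
There is evidence that the true slope on daily sodium intake is positive.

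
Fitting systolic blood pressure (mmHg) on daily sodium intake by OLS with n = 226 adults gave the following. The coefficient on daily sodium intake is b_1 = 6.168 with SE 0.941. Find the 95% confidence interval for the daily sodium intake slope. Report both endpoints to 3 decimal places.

df = n − 2 = 226 − 2 = 224.
t* = t_{0.025, 224} = 1.970611.
Margin = t* × SE = 1.970611 × 0.941 = 1.85434.
CI: 6.168 ± 1.85434 → (4.314, 8.022).
With 95% confidence, each one-unit increase in daily sodium intake is associated with a change of between 4.314 and 8.022 mmHg in systolic blood pressure.

(4.314, 8.022)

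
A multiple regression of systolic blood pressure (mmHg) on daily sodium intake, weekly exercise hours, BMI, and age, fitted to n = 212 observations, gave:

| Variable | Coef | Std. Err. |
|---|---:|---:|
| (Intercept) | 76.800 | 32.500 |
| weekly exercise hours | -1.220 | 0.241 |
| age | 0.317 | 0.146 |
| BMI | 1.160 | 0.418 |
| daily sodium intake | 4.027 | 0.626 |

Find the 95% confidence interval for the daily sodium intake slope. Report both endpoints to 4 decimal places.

(2.7928, 5.2612)

Read off: b = 4.027, SE = 0.626 for daily sodium intake.
df = n − k − 1 = 212 − 4 − 1 = 207.
t* = t_{0.025, 207} = 1.97149.
Margin = t* × SE = 1.97149 × 0.626 = 1.234153.
CI: 4.027 ± 1.234153 → (2.7928, 5.2612).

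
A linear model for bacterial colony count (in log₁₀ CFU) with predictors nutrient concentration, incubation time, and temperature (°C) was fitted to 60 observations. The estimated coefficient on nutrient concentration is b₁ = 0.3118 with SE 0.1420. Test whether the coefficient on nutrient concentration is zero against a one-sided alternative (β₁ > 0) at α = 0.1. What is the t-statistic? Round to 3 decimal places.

t = 2.196

H₀: β₁ = 0 vs H₁: β₁ > 0.
t = (b₁ − β₁⁰)/SE = 0.3118 / 0.1420 = 2.196.
df = n − k − 1 = 60 − 3 − 1 = 56.
One-sided p ≈ 0.0161, which is < 0.1, so reject H₀.
There is evidence that the true slope on nutrient concentration is positive, holding the other predictors fixed.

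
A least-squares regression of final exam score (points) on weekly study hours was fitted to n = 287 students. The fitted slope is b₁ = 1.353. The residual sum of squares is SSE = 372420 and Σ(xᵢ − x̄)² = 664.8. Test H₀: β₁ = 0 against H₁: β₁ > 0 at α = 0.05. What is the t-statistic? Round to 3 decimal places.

t = 0.965

MSE = SSE/(n − 2) = 372420/285 = 1306.74.
SE(b₁) = √(MSE/Sₓₓ) = √(1306.74/664.8) = 1.402.
t = 1.353 / 1.402 = 0.965.
df = n − 2 = 285.
One-sided p ≈ 0.1677, which is ≥ 0.05, so fail to reject H₀.
The data do not give significant evidence that the true slope on weekly study hours is positive.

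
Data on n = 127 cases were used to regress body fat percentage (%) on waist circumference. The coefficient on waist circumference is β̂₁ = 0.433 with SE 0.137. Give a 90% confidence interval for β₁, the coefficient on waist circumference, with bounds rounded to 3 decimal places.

(0.206, 0.660)

df = n − 2 = 127 − 2 = 125.
t* = t_{0.05, 125} = 1.657135.
Margin = t* × SE = 1.657135 × 0.137 = 0.22703.
CI: 0.433 ± 0.22703 → (0.206, 0.660).
With 90% confidence, each one-unit increase in waist circumference is associated with a change of between 0.206 and 0.660 % in body fat percentage.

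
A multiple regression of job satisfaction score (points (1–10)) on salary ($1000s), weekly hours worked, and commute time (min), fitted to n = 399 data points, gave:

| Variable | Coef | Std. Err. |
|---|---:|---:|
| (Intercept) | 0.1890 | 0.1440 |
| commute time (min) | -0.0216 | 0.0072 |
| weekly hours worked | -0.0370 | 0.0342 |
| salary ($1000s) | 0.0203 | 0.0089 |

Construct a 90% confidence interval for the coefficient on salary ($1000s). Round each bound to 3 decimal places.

(0.006, 0.035)

Read off: b = 0.0203, SE = 0.0089 for salary ($1000s).
df = n − k − 1 = 399 − 3 − 1 = 395.
t* = t_{0.05, 395} = 1.64872.
Margin = t* × SE = 1.64872 × 0.0089 = 0.01467.
CI: 0.0203 ± 0.01467 → (0.006, 0.035).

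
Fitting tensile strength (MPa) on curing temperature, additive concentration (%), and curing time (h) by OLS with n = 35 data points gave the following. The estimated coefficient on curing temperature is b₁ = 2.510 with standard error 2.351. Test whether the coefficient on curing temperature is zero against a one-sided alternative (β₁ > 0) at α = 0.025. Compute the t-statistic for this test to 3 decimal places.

t = 1.068

H₀: β₁ = 0 vs H₁: β₁ > 0.
t = (b₁ − β₁⁰)/SE = 2.510 / 2.351 = 1.068.
df = n − k − 1 = 35 − 3 − 1 = 31.
One-sided p ≈ 0.1470, which is ≥ 0.025, so fail to reject H₀.
The data do not give significant evidence that the true slope on curing temperature is positive, holding the other predictors fixed.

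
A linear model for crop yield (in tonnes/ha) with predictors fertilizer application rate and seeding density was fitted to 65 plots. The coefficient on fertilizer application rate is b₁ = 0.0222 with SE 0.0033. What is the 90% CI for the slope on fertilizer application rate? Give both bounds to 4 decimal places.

(0.0167, 0.0277)

df = n − k − 1 = 65 − 2 − 1 = 62.
t* = t_{0.05, 62} = 1.669804.
Margin = t* × SE = 1.669804 × 0.0033 = 0.005510.
CI: 0.0222 ± 0.005510 → (0.0167, 0.0277).
With 90% confidence, each one-unit increase in fertilizer application rate is associated with a change of between 0.0167 and 0.0277 tonnes/ha in crop yield, holding the other predictors fixed.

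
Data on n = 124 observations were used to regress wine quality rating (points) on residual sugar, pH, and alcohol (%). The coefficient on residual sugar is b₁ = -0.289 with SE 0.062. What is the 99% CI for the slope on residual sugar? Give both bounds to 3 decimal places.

df = n − k − 1 = 124 − 3 − 1 = 120.
t* = t_{0.005, 120} = 2.617421.
Margin = t* × SE = 2.617421 × 0.062 = 0.16228.
CI: -0.289 ± 0.16228 → (-0.451, -0.127).
With 99% confidence, each one-unit increase in residual sugar is associated with a change of between -0.451 and -0.127 points in wine quality rating, holding the other predictors fixed.

(-0.451, -0.127)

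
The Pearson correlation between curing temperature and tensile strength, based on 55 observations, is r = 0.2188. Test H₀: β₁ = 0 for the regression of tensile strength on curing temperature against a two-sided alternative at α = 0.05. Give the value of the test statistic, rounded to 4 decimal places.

t = r·√(n − 2)/√(1 − r²) = 0.2188·√53/√0.952127 = 1.6324.
df = n − 2 = 53.
Two-sided p ≈ 0.1085, which is ≥ 0.05, so fail to reject H₀.
The data do not give significant evidence of a linear association between curing temperature and tensile strength.

t = 1.6324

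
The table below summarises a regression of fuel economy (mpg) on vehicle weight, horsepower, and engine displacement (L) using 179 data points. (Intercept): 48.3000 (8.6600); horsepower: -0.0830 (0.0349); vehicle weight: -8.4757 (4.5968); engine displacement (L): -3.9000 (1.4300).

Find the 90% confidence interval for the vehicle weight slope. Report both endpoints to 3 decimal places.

Read off: b = -8.4757, SE = 4.5968 for vehicle weight.
df = n − k − 1 = 179 − 3 − 1 = 175.
t* = t_{0.05, 175} = 1.653607.
Margin = t* × SE = 1.653607 × 4.5968 = 7.60130.
CI: -8.4757 ± 7.60130 → (-16.077, -0.874).

(-16.077, -0.874)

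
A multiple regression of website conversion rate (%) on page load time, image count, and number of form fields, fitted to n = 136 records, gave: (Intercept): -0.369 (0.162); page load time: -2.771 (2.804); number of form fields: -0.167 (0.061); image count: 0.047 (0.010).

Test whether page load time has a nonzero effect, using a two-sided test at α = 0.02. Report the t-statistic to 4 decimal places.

t = -0.9882

Read off: b = -2.771, SE = 2.804 for page load time.
H₀: β₁ = 0 vs H₁: β₁ ≠ 0.
t = -2.771 / 2.804 = -0.9882.
df = n − k − 1 = 136 − 3 − 1 = 132.
Two-sided p ≈ 0.3248, which is ≥ 0.02, so fail to reject H₀.
The data do not give significant evidence of an association between page load time and website conversion rate, after adjusting for the other predictors.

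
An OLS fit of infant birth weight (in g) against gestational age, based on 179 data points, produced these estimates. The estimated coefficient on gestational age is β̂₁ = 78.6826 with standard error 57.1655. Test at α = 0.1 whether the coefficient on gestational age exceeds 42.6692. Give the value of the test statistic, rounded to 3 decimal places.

t = 0.630

H₀: β₁ = 42.6692 vs H₁: β₁ > 42.6692.
t = (β̂₁ − β₁⁰)/SE = (78.6826 − 42.6692) / 57.1655 = 0.630.
df = n − 2 = 179 − 2 = 177.
One-sided p ≈ 0.2648, which is ≥ 0.1, so fail to reject H₀.
The data do not give significant evidence that the true slope on gestational age exceeds 42.6692 g per unit.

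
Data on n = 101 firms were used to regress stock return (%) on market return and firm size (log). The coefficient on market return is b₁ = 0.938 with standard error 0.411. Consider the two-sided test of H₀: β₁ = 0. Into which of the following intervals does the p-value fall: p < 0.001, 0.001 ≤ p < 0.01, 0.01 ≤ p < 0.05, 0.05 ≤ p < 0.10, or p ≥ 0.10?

0.01 ≤ p < 0.05

t = 0.938 / 0.411 = 2.282.
df = n − k − 1 = 101 − 2 − 1 = 98.
Two-sided p = 2·P(T_{98} > |t|) ≈ 0.0246.
So 0.01 ≤ p < 0.05.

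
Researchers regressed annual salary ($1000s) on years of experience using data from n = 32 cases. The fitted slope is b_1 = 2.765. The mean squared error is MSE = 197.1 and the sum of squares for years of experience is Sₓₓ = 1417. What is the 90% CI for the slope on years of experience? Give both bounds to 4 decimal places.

(2.1320, 3.3980)

SE(b_1) = √(MSE/Sₓₓ) = √(197.1/1417) = 0.372957.
df = n − 2 = 30.
t* = t_{0.05, 30} = 1.697261.
Margin = t* × SE = 1.697261 × 0.372957 = 0.633005.
CI: 2.765 ± 0.633005 → (2.1320, 3.3980).
With 90% confidence, each one-unit increase in years of experience is associated with a change of between 2.1320 and 3.3980 $1000s in annual salary.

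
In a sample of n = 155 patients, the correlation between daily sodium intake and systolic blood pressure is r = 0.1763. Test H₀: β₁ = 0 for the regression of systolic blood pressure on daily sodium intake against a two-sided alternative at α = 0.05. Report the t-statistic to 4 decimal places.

t = 2.2154

t = r·√(n − 2)/√(1 − r²) = 0.1763·√153/√0.968918 = 2.2154.
df = n − 2 = 153.
Two-sided p ≈ 0.0282, which is < 0.05, so reject H₀.
There is evidence of a linear association between daily sodium intake and systolic blood pressure.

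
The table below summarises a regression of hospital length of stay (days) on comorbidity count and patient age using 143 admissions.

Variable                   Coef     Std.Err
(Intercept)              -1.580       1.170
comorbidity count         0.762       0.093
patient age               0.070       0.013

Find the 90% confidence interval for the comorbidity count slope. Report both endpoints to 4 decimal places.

Read off: b = 0.762, SE = 0.093 for comorbidity count.
df = n − k − 1 = 143 − 2 − 1 = 140.
t* = t_{0.05, 140} = 1.655811.
Margin = t* × SE = 1.655811 × 0.093 = 0.153990.
CI: 0.762 ± 0.153990 → (0.6080, 0.9160).

(0.6080, 0.9160)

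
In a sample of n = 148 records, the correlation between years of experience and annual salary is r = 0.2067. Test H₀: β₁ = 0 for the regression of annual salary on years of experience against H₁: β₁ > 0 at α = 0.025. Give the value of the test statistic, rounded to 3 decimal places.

t = r·√(n − 2)/√(1 − r²) = 0.2067·√146/√0.957275 = 2.553.
df = n − 2 = 146.
One-sided p ≈ 0.0059, which is < 0.025, so reject H₀.
There is evidence of a linear association between years of experience and annual salary.

t = 2.553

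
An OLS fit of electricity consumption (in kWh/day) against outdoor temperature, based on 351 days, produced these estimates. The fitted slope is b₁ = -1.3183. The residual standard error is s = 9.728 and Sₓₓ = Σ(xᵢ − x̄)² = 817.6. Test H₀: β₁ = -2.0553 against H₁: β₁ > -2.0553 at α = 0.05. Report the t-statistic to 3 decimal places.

SE(b₁) = s/√Sₓₓ = 9.728/√817.6 = 0.340215.
t = (-1.3183 − (-2.0553)) / 0.340215 = 2.166.
df = n − 2 = 349.
One-sided p ≈ 0.0155, which is < 0.05, so reject H₀.
There is evidence that the true slope on outdoor temperature exceeds -2.0553 kWh/day per unit.

t = 2.166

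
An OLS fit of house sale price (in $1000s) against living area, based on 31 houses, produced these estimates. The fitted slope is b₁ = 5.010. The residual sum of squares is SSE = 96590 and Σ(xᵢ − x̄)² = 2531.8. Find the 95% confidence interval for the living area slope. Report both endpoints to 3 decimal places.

(2.664, 7.356)

MSE = SSE/(n − 2) = 96590/29 = 3330.69.
SE(b₁) = √(MSE/Sₓₓ) = √(3330.69/2531.8) = 1.14697.
df = n − 2 = 29.
t* = t_{0.025, 29} = 2.04523.
Margin = t* × SE = 2.04523 × 1.14697 = 2.34582.
CI: 5.010 ± 2.34582 → (2.664, 7.356).
With 95% confidence, each one-unit increase in living area is associated with a change of between 2.664 and 7.356 $1000s in house sale price.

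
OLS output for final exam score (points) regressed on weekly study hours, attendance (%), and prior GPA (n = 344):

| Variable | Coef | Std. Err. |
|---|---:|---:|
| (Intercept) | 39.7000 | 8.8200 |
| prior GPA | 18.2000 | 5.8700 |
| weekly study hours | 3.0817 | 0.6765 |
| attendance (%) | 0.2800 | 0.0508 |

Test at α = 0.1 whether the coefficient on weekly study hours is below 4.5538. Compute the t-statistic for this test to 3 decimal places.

Read off: b = 3.0817, SE = 0.6765 for weekly study hours.
H₀: β₁ = 4.5538 vs H₁: β₁ < 4.5538.
t = (3.0817 − 4.5538) / 0.6765 = -2.176.
df = n − k − 1 = 344 − 3 − 1 = 340.
One-sided p ≈ 0.0151, which is < 0.1, so reject H₀.
There is evidence that the true slope on weekly study hours is below 4.5538 points per unit, holding the other predictors fixed.

t = -2.176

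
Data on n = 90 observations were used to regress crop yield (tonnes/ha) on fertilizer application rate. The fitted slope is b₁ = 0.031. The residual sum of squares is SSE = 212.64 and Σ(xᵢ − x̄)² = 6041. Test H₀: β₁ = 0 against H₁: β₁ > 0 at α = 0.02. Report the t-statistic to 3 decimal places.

t = 1.550

MSE = SSE/(n − 2) = 212.64/88 = 2.41636.
SE(b₁) = √(MSE/Sₓₓ) = √(2.41636/6041) = 0.0199998.
t = 0.031 / 0.0199998 = 1.550.
df = n − 2 = 88.
One-sided p ≈ 0.0624, which is ≥ 0.02, so fail to reject H₀.
The data do not give significant evidence that the true slope on fertilizer application rate is positive.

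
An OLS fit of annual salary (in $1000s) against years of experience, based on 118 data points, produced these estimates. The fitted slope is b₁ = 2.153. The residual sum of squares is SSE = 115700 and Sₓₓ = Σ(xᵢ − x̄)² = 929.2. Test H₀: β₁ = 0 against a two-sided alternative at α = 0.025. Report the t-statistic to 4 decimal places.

t = 2.0781

MSE = SSE/(n − 2) = 115700/116 = 997.414.
SE(b₁) = √(MSE/Sₓₓ) = √(997.414/929.2) = 1.03606.
t = 2.153 / 1.03606 = 2.0781.
df = n − 2 = 116.
Two-sided p ≈ 0.0399, which is ≥ 0.025, so fail to reject H₀.
The data do not give significant evidence of an association between years of experience and annual salary.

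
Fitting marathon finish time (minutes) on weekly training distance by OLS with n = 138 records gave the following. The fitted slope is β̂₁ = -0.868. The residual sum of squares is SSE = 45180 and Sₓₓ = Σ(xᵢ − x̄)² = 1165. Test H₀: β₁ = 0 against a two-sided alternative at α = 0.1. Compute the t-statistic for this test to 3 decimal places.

MSE = SSE/(n − 2) = 45180/136 = 332.206.
SE(β̂₁) = √(MSE/Sₓₓ) = √(332.206/1165) = 0.533999.
t = -0.868 / 0.533999 = -1.625.
df = n − 2 = 136.
Two-sided p ≈ 0.1064, which is ≥ 0.1, so fail to reject H₀.
The data do not give significant evidence of an association between weekly training distance and marathon finish time.

t = -1.625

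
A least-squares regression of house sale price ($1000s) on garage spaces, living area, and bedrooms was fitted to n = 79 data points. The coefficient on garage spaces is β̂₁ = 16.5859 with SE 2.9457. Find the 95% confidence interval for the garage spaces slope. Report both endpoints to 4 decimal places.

(10.7178, 22.4540)

df = n − k − 1 = 79 − 3 − 1 = 75.
t* = t_{0.025, 75} = 1.992102.
Margin = t* × SE = 1.992102 × 2.9457 = 5.868135.
CI: 16.5859 ± 5.868135 → (10.7178, 22.4540).
With 95% confidence, each one-unit increase in garage spaces is associated with a change of between 10.7178 and 22.4540 $1000s in house sale price, holding the other predictors fixed.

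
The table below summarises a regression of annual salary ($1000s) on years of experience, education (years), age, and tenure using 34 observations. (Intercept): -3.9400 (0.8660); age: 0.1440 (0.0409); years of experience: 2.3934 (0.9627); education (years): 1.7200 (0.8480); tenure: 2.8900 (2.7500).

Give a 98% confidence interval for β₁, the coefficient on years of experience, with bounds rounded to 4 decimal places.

Read off: b = 2.3934, SE = 0.9627 for years of experience.
df = n − k − 1 = 34 − 4 − 1 = 29.
t* = t_{0.01, 29} = 2.462021.
Margin = t* × SE = 2.462021 × 0.9627 = 2.370188.
CI: 2.3934 ± 2.370188 → (0.0232, 4.7636).

(0.0232, 4.7636)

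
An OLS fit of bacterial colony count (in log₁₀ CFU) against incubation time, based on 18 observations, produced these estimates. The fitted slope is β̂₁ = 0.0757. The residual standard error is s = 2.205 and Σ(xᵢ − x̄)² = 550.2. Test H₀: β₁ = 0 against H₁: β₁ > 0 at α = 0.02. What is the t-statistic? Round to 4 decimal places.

t = 0.8053

SE(β̂₁) = s/√Sₓₓ = 2.205/√550.2 = 0.0940044.
t = 0.0757 / 0.0940044 = 0.8053.
df = n − 2 = 16.
One-sided p ≈ 0.2162, which is ≥ 0.02, so fail to reject H₀.
The data do not give significant evidence that the true slope on incubation time is positive.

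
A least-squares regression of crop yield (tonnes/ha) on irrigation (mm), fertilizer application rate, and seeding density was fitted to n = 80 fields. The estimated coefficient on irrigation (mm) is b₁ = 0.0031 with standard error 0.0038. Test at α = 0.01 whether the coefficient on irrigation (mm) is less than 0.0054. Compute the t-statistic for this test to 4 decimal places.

t = -0.6053

H₀: β₁ = 0.0054 vs H₁: β₁ < 0.0054.
t = (b₁ − β₁⁰)/SE = (0.0031 − 0.0054) / 0.0038 = -0.6053.
df = n − k − 1 = 80 − 3 − 1 = 76.
One-sided p ≈ 0.2734, which is ≥ 0.01, so fail to reject H₀.
The data do not give significant evidence that the true slope on irrigation (mm) is below 0.0054 tonnes/ha per unit, holding the other predictors fixed.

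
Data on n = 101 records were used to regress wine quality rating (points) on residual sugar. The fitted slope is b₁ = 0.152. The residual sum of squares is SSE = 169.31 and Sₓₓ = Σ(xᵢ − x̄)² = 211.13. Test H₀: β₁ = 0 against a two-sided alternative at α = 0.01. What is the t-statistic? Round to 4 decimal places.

MSE = SSE/(n − 2) = 169.31/99 = 1.7102.
SE(b₁) = √(MSE/Sₓₓ) = √(1.7102/211.13) = 0.0900013.
t = 0.152 / 0.0900013 = 1.6889.
df = n − 2 = 99.
Two-sided p ≈ 0.0944, which is ≥ 0.01, so fail to reject H₀.
The data do not give significant evidence of an association between residual sugar and wine quality rating.

t = 1.6889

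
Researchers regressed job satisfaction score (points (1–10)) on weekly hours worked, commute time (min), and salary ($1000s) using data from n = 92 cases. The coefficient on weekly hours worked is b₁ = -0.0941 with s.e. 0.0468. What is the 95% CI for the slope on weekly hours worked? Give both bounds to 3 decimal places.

(-0.187, -0.001)

df = n − k − 1 = 92 − 3 − 1 = 88.
t* = t_{0.025, 88} = 1.98729.
Margin = t* × SE = 1.98729 × 0.0468 = 0.09301.
CI: -0.0941 ± 0.09301 → (-0.187, -0.001).
With 95% confidence, each one-unit increase in weekly hours worked is associated with a change of between -0.187 and -0.001 points (1–10) in job satisfaction score, holding the other predictors fixed.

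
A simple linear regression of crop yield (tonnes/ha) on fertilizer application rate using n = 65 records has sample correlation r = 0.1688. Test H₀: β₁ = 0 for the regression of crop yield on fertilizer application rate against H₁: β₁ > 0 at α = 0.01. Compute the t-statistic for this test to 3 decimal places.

t = r·√(n − 2)/√(1 − r²) = 0.1688·√63/√0.971507 = 1.359.
df = n − 2 = 63.
One-sided p ≈ 0.0894, which is ≥ 0.01, so fail to reject H₀.
The data do not give significant evidence of a linear association between fertilizer application rate and crop yield.

t = 1.359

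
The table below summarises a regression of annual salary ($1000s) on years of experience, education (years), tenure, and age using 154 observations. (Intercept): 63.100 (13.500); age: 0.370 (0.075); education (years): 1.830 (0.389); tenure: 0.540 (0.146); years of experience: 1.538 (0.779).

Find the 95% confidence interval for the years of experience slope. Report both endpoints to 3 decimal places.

(-0.001, 3.077)

Read off: b = 1.538, SE = 0.779 for years of experience.
df = n − k − 1 = 154 − 4 − 1 = 149.
t* = t_{0.025, 149} = 1.976013.
Margin = t* × SE = 1.976013 × 0.779 = 1.53931.
CI: 1.538 ± 1.53931 → (-0.001, 3.077).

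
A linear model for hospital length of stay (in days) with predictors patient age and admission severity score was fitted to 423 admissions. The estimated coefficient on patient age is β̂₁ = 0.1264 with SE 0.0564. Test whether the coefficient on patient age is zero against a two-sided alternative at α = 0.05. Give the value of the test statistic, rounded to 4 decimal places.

t = 2.2411

H₀: β₁ = 0 vs H₁: β₁ ≠ 0.
t = (β̂₁ − β₁⁰)/SE = 0.1264 / 0.0564 = 2.2411.
df = n − k − 1 = 423 − 2 − 1 = 420.
Two-sided p ≈ 0.0255, which is < 0.05, so reject H₀.
There is evidence that patient age is associated with hospital length of stay, holding the other predictors fixed.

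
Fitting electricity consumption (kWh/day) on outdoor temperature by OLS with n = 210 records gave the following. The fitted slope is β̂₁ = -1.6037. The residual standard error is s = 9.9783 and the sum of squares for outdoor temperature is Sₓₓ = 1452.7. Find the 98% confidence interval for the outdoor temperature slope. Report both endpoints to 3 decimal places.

SE(β̂₁) = s/√Sₓₓ = 9.9783/√1452.7 = 0.261799.
df = n − 2 = 208.
t* = t_{0.01, 208} = 2.344409.
Margin = t* × SE = 2.344409 × 0.261799 = 0.61376.
CI: -1.6037 ± 0.61376 → (-2.217, -0.990).
With 98% confidence, each one-unit increase in outdoor temperature is associated with a change of between -2.217 and -0.990 kWh/day in electricity consumption.

(-2.217, -0.990)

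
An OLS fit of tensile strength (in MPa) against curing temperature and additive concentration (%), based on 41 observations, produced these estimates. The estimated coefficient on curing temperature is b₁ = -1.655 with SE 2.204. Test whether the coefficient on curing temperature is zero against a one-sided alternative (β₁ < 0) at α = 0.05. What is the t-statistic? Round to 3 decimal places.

H₀: β₁ = 0 vs H₁: β₁ < 0.
t = (b₁ − β₁⁰)/SE = -1.655 / 2.204 = -0.751.
df = n − k − 1 = 41 − 2 − 1 = 38.
One-sided p ≈ 0.2287, which is ≥ 0.05, so fail to reject H₀.
The data do not give significant evidence that the true slope on curing temperature is negative, holding the other predictors fixed.

t = -0.751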